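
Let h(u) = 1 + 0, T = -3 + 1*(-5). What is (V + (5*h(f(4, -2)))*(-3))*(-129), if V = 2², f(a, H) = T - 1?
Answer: 1419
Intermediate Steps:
T = -8 (T = -3 - 5 = -8)
f(a, H) = -9 (f(a, H) = -8 - 1 = -9)
h(u) = 1
V = 4
(V + (5*h(f(4, -2)))*(-3))*(-129) = (4 + (5*1)*(-3))*(-129) = (4 + 5*(-3))*(-129) = (4 - 15)*(-129) = -11*(-129) = 1419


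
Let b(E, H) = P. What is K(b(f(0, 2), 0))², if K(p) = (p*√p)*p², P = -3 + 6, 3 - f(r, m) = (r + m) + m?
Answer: 2187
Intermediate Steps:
f(r, m) = 3 - r - 2*m (f(r, m) = 3 - ((r + m) + m) = 3 - ((m + r) + m) = 3 - (r + 2*m) = 3 + (-r - 2*m) = 3 - r - 2*m)
P = 3
b(E, H) = 3
K(p) = p^(7/2) (K(p) = p^(3/2)*p² = p^(7/2))
K(b(f(0, 2), 0))² = (3^(7/2))² = (27*√3)² = 2187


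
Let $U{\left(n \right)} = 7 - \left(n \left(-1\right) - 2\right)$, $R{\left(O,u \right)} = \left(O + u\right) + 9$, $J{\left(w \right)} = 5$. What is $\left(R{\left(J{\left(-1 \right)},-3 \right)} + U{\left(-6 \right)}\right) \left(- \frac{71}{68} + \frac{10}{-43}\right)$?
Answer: $- \frac{26131}{1462} \approx -17.873$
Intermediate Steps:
$R{\left(O,u \right)} = 9 + O + u$
$U{\left(n \right)} = 9 + n$ ($U{\left(n \right)} = 7 - \left(- n - 2\right) = 7 - \left(-2 - n\right) = 7 + \left(2 + n\right) = 9 + n$)
$\left(R{\left(J{\left(-1 \right)},-3 \right)} + U{\left(-6 \right)}\right) \left(- \frac{71}{68} + \frac{10}{-43}\right) = \left(\left(9 + 5 - 3\right) + \left(9 - 6\right)\right) \left(- \frac{71}{68} + \frac{10}{-43}\right) = \left(11 + 3\right) \left(\left(-71\right) \frac{1}{68} + 10 \left(- \frac{1}{43}\right)\right) = 14 \left(- \frac{71}{68} - \frac{10}{43}\right) = 14 \left(- \frac{3733}{2924}\right) = - \frac{26131}{1462}$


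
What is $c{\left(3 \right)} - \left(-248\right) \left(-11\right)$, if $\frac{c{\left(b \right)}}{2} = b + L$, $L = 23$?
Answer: $-2676$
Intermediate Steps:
$c{\left(b \right)} = 46 + 2 b$ ($c{\left(b \right)} = 2 \left(b + 23\right) = 2 \left(23 + b\right) = 46 + 2 b$)
$c{\left(3 \right)} - \left(-248\right) \left(-11\right) = \left(46 + 2 \cdot 3\right) - \left(-248\right) \left(-11\right) = \left(46 + 6\right) - 2728 = 52 - 2728 = -2676$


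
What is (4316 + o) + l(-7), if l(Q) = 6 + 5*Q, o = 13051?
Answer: 17338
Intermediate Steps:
(4316 + o) + l(-7) = (4316 + 13051) + (6 + 5*(-7)) = 17367 + (6 - 35) = 17367 - 29 = 17338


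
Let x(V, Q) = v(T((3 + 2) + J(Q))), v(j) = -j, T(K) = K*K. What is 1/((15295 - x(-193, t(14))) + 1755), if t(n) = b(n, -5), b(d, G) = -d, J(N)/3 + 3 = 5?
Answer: 1/17171 ≈ 5.8238e-5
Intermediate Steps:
J(N) = 6 (J(N) = -9 + 3*5 = -9 + 15 = 6)
t(n) = -n
T(K) = K²
x(V, Q) = -121 (x(V, Q) = -((3 + 2) + 6)² = -(5 + 6)² = -1*11² = -1*121 = -121)
1/((15295 - x(-193, t(14))) + 1755) = 1/((15295 - 1*(-121)) + 1755) = 1/((15295 + 121) + 1755) = 1/(15416 + 1755) = 1/17171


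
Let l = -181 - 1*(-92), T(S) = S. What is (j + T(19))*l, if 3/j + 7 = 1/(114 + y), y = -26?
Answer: -338823/205 ≈ -1652.8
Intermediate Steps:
j = -88/205 (j = 3/(-7 + 1/(114 - 26)) = 3/(-7 + 1/88) = 3/(-615/88) = 3*(-88/615) = -88/205 ≈ -0.42927)
l = -89 (l = -181 + 92 = -89)
(j + T(19))*l = (-88/205 + 19)*(-89) = (3807/205)*(-89) = -338823/205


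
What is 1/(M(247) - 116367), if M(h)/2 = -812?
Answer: -1/117991 ≈ -8.4752e-6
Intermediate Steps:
M(h) = -1624 (M(h) = 2*(-812) = -1624)
1/(M(247) - 116367) = 1/(-1624 - 116367) = 1/(-117991) = -1/117991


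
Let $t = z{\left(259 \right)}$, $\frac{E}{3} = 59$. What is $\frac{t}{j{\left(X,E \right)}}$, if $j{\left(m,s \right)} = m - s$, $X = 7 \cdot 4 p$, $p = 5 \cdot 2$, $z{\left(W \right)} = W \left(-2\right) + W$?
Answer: $- \frac{259}{103} \approx -2.5146$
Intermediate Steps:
$E = 177$ ($E = 3 \cdot 59 = 177$)
$z{\left(W \right)} = - W$ ($z{\left(W \right)} = - 2 W + W = - W$)
$p = 10$
$X = 280$ ($X = 7 \cdot 4 \cdot 10 = 28 \cdot 10 = 280$)
$t = -259$ ($t = \left(-1\right) 259 = -259$)
$\frac{t}{j{\left(X,E \right)}} = - \frac{259}{280 - 177} = - \frac{259}{103}$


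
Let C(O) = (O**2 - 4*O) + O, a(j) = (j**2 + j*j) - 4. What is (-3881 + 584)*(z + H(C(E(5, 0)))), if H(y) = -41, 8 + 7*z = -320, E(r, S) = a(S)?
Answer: 289665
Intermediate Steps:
a(j) = -4 + 2*j**2 (a(j) = (j**2 + j**2) - 4 = 2*j**2 - 4 = -4 + 2*j**2)
E(r, S) = -4 + 2*S**2
z = -328/7 (z = -8/7 + (1/7)*(-320) = -8/7 - 320/7 = -328/7 ≈ -46.857)
C(O) = O**2 - 3*O
(-3881 + 584)*(z + H(C(E(5, 0)))) = (-3881 + 584)*(-328/7 - 41) = -3297*(-615/7) = 289665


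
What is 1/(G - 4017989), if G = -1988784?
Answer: -1/6006773 ≈ -1.6648e-7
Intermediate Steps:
1/(G - 4017989) = 1/(-1988784 - 4017989) = 1/(-6006773) = -1/6006773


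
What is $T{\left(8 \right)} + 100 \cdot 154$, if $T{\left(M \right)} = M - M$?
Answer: $15400$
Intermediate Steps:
$T{\left(M \right)} = 0$
$T{\left(8 \right)} + 100 \cdot 154 = 0 + 100 \cdot 154 = 0 + 15400 = 15400$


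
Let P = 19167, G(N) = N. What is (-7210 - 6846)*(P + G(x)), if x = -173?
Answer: -266979664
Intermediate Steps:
(-7210 - 6846)*(P + G(x)) = (-7210 - 6846)*(19167 - 173) = -14056*18994 = -266979664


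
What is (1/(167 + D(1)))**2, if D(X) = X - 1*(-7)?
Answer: 1/30625 ≈ 3.2653e-5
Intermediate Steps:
D(X) = 7 + X (D(X) = X + 7 = 7 + X)
(1/(167 + D(1)))**2 = (1/(167 + (7 + 1)))**2 = (1/(167 + 8))**2 = (1/175)**2 = 1/30625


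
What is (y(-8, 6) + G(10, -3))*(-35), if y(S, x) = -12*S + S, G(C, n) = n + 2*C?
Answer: -3675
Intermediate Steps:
y(S, x) = -11*S
(y(-8, 6) + G(10, -3))*(-35) = (-11*(-8) + (-3 + 2*10))*(-35) = (88 + (-3 + 20))*(-35) = (88 + 17)*(-35) = 105*(-35) = -3675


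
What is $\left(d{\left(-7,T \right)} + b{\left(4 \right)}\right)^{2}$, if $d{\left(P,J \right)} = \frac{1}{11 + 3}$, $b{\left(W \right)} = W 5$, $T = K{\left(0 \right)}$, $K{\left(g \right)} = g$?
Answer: $\frac{78961}{196} \approx 402.86$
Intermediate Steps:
$T = 0$
$b{\left(W \right)} = 5 W$
$d{\left(P,J \right)} = \frac{1}{14}$
$\left(d{\left(-7,T \right)} + b{\left(4 \right)}\right)^{2} = \left(\frac{1}{14} + 5 \cdot 4\right)^{2} = \left(\frac{1}{14} + 20\right)^{2} = \left(\frac{281}{14}\right)^{2} = \frac{78961}{196}$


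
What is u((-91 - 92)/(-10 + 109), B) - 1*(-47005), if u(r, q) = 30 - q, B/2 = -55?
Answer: 47145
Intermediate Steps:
B = -110 (B = 2*(-55) = -110)
u((-91 - 92)/(-10 + 109), B) - 1*(-47005) = (30 - 1*(-110)) - 1*(-47005) = (30 + 110) + 47005 = 140 + 47005 = 47145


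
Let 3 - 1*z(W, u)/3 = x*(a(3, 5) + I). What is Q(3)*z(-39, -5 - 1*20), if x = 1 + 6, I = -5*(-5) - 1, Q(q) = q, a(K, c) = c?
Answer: -1800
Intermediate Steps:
I = 24 (I = 25 - 1 = 24)
x = 7
z(W, u) = -600 (z(W, u) = 9 - 21*(5 + 24) = 9 - 21*29 = 9 - 3*203 = 9 - 609 = -600)
Q(3)*z(-39, -5 - 1*20) = 3*(-600) = -1800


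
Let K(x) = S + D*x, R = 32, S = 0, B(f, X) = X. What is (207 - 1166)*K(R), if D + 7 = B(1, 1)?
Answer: 184128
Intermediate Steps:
D = -6 (D = -7 + 1 = -6)
K(x) = -6*x (K(x) = 0 - 6*x = -6*x)
(207 - 1166)*K(R) = (207 - 1166)*(-6*32) = -959*(-192) = 184128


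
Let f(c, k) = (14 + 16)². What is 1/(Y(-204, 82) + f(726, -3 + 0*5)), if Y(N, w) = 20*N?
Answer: -1/3180 ≈ -0.00031447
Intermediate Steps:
f(c, k) = 900 (f(c, k) = 30² = 900)
1/(Y(-204, 82) + f(726, -3 + 0*5)) = 1/(20*(-204) + 900) = 1/(-4080 + 900) = 1/(-3180) = -1/3180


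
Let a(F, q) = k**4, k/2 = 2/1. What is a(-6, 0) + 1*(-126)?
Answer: 130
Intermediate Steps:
k = 4 (k = 2*(2/1) = 2*(2*1) = 2*2 = 4)
a(F, q) = 256 (a(F, q) = 4**4 = 256)
a(-6, 0) + 1*(-126) = 256 + 1*(-126) = 256 - 126 = 130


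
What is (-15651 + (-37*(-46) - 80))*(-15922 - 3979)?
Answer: 279191129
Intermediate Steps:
(-15651 + (-37*(-46) - 80))*(-15922 - 3979) = (-15651 + (1702 - 80))*(-19901) = (-15651 + 1622)*(-19901) = -14029*(-19901) = 279191129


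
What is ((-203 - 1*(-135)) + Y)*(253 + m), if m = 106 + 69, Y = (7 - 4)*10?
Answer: -16264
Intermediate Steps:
Y = 30 (Y = 3*10 = 30)
m = 175
((-203 - 1*(-135)) + Y)*(253 + m) = ((-203 - 1*(-135)) + 30)*(253 + 175) = ((-203 + 135) + 30)*428 = (-68 + 30)*428 = -38*428 = -16264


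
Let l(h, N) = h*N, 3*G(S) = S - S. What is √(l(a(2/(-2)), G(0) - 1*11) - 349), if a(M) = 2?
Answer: I*√371 ≈ 19.261*I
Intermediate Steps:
G(S) = 0 (G(S) = (S - S)/3 = (⅓)*0 = 0)
l(h, N) = N*h
√(l(a(2/(-2)), G(0) - 1*11) - 349) = √((0 - 1*11)*2 - 349) = √((0 - 11)*2 - 349) = √(-11*2 - 349) = √(-22 - 349) = √(-371) = I*√371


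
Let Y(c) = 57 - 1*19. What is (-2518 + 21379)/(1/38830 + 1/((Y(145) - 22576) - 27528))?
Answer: 9166742023395/2809 ≈ 3.2633e+9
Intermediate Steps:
Y(c) = 38 (Y(c) = 57 - 19 = 38)
(-2518 + 21379)/(1/38830 + 1/((Y(145) - 22576) - 27528)) = (-2518 + 21379)/(1/38830 + 1/((38 - 22576) - 27528)) = 18861/(1/38830 + 1/(-22538 - 27528)) = 18861/(1/38830 + 1/(-50066)) = 18861/(1/38830 - 1/50066) = 18861/(2809/486015695) = 18861*(486015695/2809) = 9166742023395/2809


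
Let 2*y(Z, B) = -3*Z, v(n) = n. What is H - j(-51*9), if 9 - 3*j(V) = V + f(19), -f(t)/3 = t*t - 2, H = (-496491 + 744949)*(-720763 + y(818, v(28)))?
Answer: -179384191935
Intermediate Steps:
y(Z, B) = -3*Z/2 (y(Z, B) = (-3*Z)/2 = -3*Z/2)
H = -179384191420 (H = (-496491 + 744949)*(-720763 - 3/2*818) = 248458*(-720763 - 1227) = 248458*(-721990) = -179384191420)
f(t) = 6 - 3*t² (f(t) = -3*(t*t - 2) = -3*(t² - 2) = -3*(-2 + t²) = 6 - 3*t²)
j(V) = 362 - V/3 (j(V) = 3 - (V + (6 - 3*19²))/3 = 3 - (V + (6 - 3*361))/3 = 3 - (V + (6 - 1083))/3 = 3 - (V - 1077)/3 = 3 - (-1077 + V)/3 = 3 + (359 - V/3) = 362 - V/3)
H - j(-51*9) = -179384191420 - (362 - (-17)*9) = -179384191420 - (362 - ⅓*(-459)) = -179384191420 - (362 + 153) = -179384191420 - 1*515 = -179384191420 - 515 = -179384191935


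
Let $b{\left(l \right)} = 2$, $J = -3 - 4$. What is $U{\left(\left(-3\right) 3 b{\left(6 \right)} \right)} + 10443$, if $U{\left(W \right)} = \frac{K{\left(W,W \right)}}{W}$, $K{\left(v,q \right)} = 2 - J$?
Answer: $\frac{20885}{2} \approx 10443.0$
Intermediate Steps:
$J = -7$
$K{\left(v,q \right)} = 9$ ($K{\left(v,q \right)} = 2 - -7 = 2 + 7 = 9$)
$U{\left(W \right)} = \frac{9}{W}$
$U{\left(\left(-3\right) 3 b{\left(6 \right)} \right)} + 10443 = \frac{9}{\left(-3\right) 3 \cdot 2} + 10443 = \frac{9}{\left(-9\right) 2} + 10443 = \frac{9}{-18} + 10443 = 9 \left(- \frac{1}{18}\right) + 10443 = - \frac{1}{2} + 10443 = \frac{20885}{2}$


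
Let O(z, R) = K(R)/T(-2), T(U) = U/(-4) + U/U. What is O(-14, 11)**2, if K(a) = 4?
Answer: 64/9 ≈ 7.1111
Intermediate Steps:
T(U) = 1 - U/4 (T(U) = U*(-1/4) + 1 = -U/4 + 1 = 1 - U/4)
O(z, R) = 8/3 (O(z, R) = 4/(1 - 1/4*(-2)) = 4/(1 + 1/2) = 4/(3/2) = 4*(2/3) = 8/3)
O(-14, 11)**2 = (8/3)**2 = 64/9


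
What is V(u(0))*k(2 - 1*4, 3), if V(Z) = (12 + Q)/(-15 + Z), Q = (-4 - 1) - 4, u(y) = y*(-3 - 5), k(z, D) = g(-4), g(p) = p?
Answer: 4/5 ≈ 0.80000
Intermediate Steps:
k(z, D) = -4
u(y) = -8*y (u(y) = y*(-8) = -8*y)
Q = -9 (Q = -5 - 4 = -9)
V(Z) = 3/(-15 + Z) (V(Z) = (12 - 9)/(-15 + Z) = 3/(-15 + Z))
V(u(0))*k(2 - 1*4, 3) = (3/(-15 - 8*0))*(-4) = (3/(-15 + 0))*(-4) = (3/(-15))*(-4) = (3*(-1/15))*(-4) = -1/5*(-4) = 4/5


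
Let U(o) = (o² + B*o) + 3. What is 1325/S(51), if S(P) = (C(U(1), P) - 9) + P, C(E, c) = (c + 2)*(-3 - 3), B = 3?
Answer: -1325/276 ≈ -4.8007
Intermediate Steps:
U(o) = 3 + o² + 3*o (U(o) = (o² + 3*o) + 3 = 3 + o² + 3*o)
C(E, c) = -12 - 6*c (C(E, c) = (2 + c)*(-6) = -12 - 6*c)
S(P) = -21 - 5*P (S(P) = ((-12 - 6*P) - 9) + P = (-21 - 6*P) + P = -21 - 5*P)
1325/S(51) = 1325/(-21 - 5*51) = 1325/(-21 - 255) = 1325/(-276) = 1325*(-1/276) = -1325/276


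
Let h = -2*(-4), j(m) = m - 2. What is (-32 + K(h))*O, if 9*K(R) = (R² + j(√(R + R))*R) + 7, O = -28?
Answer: 1876/3 ≈ 625.33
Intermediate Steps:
j(m) = -2 + m
h = 8
K(R) = 7/9 + R²/9 + R*(-2 + √2*√R)/9 (K(R) = ((R² + (-2 + √(R + R))*R) + 7)/9 = ((R² + (-2 + √(2*R))*R) + 7)/9 = ((R² + (-2 + √2*√R)*R) + 7)/9 = ((R² + R*(-2 + √2*√R)) + 7)/9 = (7 + R² + R*(-2 + √2*√R))/9 = 7/9 + R²/9 + R*(-2 + √2*√R)/9)
(-32 + K(h))*O = (-32 + (7/9 + (⅑)*8² + (⅑)*8*(-2 + √2*√8)))*(-28) = (-32 + (7/9 + (⅑)*64 + (⅑)*8*(-2 + √2*(2*√2))))*(-28) = (-32 + (7/9 + 64/9 + (⅑)*8*(-2 + 4)))*(-28) = (-32 + (7/9 + 64/9 + (⅑)*8*2))*(-28) = (-32 + (7/9 + 64/9 + 16/9))*(-28) = (-32 + 29/3)*(-28) = -67/3*(-28) = 1876/3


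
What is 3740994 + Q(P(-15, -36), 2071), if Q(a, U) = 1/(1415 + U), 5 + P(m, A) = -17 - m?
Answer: 13041105085/3486 ≈ 3.7410e+6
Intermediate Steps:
P(m, A) = -22 - m (P(m, A) = -5 + (-17 - m) = -22 - m)
3740994 + Q(P(-15, -36), 2071) = 3740994 + 1/(1415 + 2071) = 3740994 + 1/3486 = 13041105085/3486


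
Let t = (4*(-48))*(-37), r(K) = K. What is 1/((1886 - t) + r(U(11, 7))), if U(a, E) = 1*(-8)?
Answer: -1/5226 ≈ -0.00019135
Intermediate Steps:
U(a, E) = -8
t = 7104 (t = -192*(-37) = 7104)
1/((1886 - t) + r(U(11, 7))) = 1/((1886 - 1*7104) - 8) = 1/((1886 - 7104) - 8) = 1/(-5218 - 8) = 1/(-5226) = -1/5226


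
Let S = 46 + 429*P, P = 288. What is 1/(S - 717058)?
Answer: -1/593460 ≈ -1.6850e-6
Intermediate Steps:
S = 123598 (S = 46 + 429*288 = 46 + 123552 = 123598)
1/(S - 717058) = 1/(123598 - 717058) = 1/(-593460) = -1/593460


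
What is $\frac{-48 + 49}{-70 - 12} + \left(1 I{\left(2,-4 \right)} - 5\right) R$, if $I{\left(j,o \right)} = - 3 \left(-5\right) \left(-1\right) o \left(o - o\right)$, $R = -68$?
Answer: $\frac{27879}{82} \approx 339.99$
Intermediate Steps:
$I{\left(j,o \right)} = 0$ ($I{\left(j,o \right)} = - 3 \cdot 5 o 0 = - 15 o 0 = 0$)
$\frac{-48 + 49}{-70 - 12} + \left(1 I{\left(2,-4 \right)} - 5\right) R = \frac{-48 + 49}{-70 - 12} + \left(1 \cdot 0 - 5\right) \left(-68\right) = 1 \frac{1}{-82} + \left(0 - 5\right) \left(-68\right) = 1 \left(- \frac{1}{82}\right) - -340 = - \frac{1}{82} + 340 = \frac{27879}{82}$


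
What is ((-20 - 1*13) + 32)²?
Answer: 1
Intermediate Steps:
((-20 - 1*13) + 32)² = ((-20 - 13) + 32)² = (-33 + 32)² = (-1)² = 1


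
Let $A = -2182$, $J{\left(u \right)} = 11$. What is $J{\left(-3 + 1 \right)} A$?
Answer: $-24002$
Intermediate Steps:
$J{\left(-3 + 1 \right)} A = 11 \left(-2182\right) = -24002$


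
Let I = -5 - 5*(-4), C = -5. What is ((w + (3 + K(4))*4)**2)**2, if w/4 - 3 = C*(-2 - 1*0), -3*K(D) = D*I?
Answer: 65536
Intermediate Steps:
I = 15 (I = -5 + 20 = 15)
K(D) = -5*D (K(D) = -D*15/3 = -5*D)
w = 52 (w = 12 + 4*(-5*(-2 - 1*0)) = 12 + 4*(-5*(-2 + 0)) = 12 + 4*(-5*(-2)) = 12 + 4*10 = 12 + 40 = 52)
((w + (3 + K(4))*4)**2)**2 = ((52 + (3 - 5*4)*4)**2)**2 = ((52 + (3 - 20)*4)**2)**2 = ((52 - 17*4)**2)**2 = ((52 - 68)**2)**2 = ((-16)**2)**2 = 256**2 = 65536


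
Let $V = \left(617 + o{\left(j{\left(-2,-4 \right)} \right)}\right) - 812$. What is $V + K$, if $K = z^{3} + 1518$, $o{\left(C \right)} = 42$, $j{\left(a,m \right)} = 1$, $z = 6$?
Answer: $1581$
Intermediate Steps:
$V = -153$ ($V = \left(617 + 42\right) - 812 = 659 - 812 = -153$)
$K = 1734$ ($K = 6^{3} + 1518 = 216 + 1518 = 1734$)
$V + K = -153 + 1734 = 1581$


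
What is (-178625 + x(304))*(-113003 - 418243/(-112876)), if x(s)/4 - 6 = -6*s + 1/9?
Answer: 21339841816783565/1015884 ≈ 2.1006e+10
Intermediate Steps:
x(s) = 220/9 - 24*s (x(s) = 24 + 4*(-6*s + 1/9) = 24 + 4*(-6*s + ⅑) = 24 + 4*(⅑ - 6*s) = 24 + (4/9 - 24*s) = 220/9 - 24*s)
(-178625 + x(304))*(-113003 - 418243/(-112876)) = (-178625 + (220/9 - 24*304))*(-113003 - 418243/(-112876)) = (-178625 + (220/9 - 7296))*(-113003 - 418243*(-1/112876)) = (-178625 - 65444/9)*(-113003 + 418243/112876) = -1673069/9*(-12754908385/112876) = 21339841816783565/1015884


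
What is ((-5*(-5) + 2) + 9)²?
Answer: 1296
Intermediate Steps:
((-5*(-5) + 2) + 9)² = ((25 + 2) + 9)² = (27 + 9)² = 36² = 1296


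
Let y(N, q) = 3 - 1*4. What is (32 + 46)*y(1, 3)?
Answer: -78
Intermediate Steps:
y(N, q) = -1 (y(N, q) = 3 - 4 = -1)
(32 + 46)*y(1, 3) = (32 + 46)*(-1) = 78*(-1) = -78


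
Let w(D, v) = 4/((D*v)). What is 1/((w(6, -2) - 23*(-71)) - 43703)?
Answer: -3/126211 ≈ -2.3770e-5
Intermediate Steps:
w(D, v) = 4/(D*v) (w(D, v) = 4*(1/(D*v)) = 4/(D*v))
1/((w(6, -2) - 23*(-71)) - 43703) = 1/((4/(6*(-2)) - 23*(-71)) - 43703) = 1/((4*(⅙)*(-½) + 1633) - 43703) = 1/((-⅓ + 1633) - 43703) = 1/(4898/3 - 43703) = 1/(-126211/3) = -3/126211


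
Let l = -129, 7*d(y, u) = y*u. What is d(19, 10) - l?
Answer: 1093/7 ≈ 156.14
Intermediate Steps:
d(y, u) = u*y/7 (d(y, u) = (y*u)/7 = (u*y)/7 = u*y/7)
d(19, 10) - l = (⅐)*10*19 - 1*(-129) = 190/7 + 129 = 1093/7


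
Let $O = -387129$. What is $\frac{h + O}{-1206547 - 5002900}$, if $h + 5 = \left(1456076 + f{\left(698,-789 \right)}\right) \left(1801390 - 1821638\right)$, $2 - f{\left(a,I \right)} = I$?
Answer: $\frac{29499030150}{6209447} \approx 4750.7$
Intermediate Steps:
$f{\left(a,I \right)} = 2 - I$
$h = -29498643021$ ($h = -5 + \left(1456076 + \left(2 - -789\right)\right) \left(1801390 - 1821638\right) = -5 + \left(1456076 + \left(2 + 789\right)\right) \left(-20248\right) = -5 + \left(1456076 + 791\right) \left(-20248\right) = -5 + 1456867 \left(-20248\right) = -5 - 29498643016 = -29498643021$)
$\frac{h + O}{-1206547 - 5002900} = \frac{-29498643021 - 387129}{-1206547 - 5002900} = - \frac{29499030150}{-6209447} = \left(-29499030150\right) \left(- \frac{1}{6209447}\right) = \frac{29499030150}{6209447}$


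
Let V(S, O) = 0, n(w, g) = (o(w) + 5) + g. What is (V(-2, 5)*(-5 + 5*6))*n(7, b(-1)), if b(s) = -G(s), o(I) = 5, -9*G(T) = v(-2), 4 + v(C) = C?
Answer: 0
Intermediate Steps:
v(C) = -4 + C
G(T) = ⅔ (G(T) = -(-4 - 2)/9 = -⅑*(-6) = ⅔)
b(s) = -⅔ (b(s) = -1*⅔ = -⅔)
n(w, g) = 10 + g (n(w, g) = (5 + 5) + g = 10 + g)
(V(-2, 5)*(-5 + 5*6))*n(7, b(-1)) = (0*(-5 + 5*6))*(10 - ⅔) = (0*(-5 + 30))*(28/3) = (0*25)*(28/3) = 0*(28/3) = 0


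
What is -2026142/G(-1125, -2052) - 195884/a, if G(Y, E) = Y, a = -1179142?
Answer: 1194664749832/663267375 ≈ 1801.2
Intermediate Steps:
-2026142/G(-1125, -2052) - 195884/a = -2026142/(-1125) - 195884/(-1179142) = -2026142*(-1/1125) - 195884*(-1/1179142) = 2026142/1125 + 97942/589571 = 1194664749832/663267375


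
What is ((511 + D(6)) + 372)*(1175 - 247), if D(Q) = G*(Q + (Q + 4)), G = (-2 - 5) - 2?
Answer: 685792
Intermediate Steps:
G = -9 (G = -7 - 2 = -9)
D(Q) = -36 - 18*Q (D(Q) = -9*(Q + (Q + 4)) = -9*(Q + (4 + Q)) = -9*(4 + 2*Q) = -36 - 18*Q)
((511 + D(6)) + 372)*(1175 - 247) = ((511 + (-36 - 18*6)) + 372)*(1175 - 247) = ((511 + (-36 - 108)) + 372)*928 = ((511 - 144) + 372)*928 = (367 + 372)*928 = 739*928 = 685792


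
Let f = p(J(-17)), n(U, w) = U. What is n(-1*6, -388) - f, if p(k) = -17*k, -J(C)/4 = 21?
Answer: -1434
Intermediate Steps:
J(C) = -84 (J(C) = -4*21 = -84)
f = 1428 (f = -17*(-84) = 1428)
n(-1*6, -388) - f = -1*6 - 1*1428 = -6 - 1428 = -1434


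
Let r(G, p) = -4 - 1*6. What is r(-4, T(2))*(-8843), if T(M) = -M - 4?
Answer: 88430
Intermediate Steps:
T(M) = -4 - M
r(G, p) = -10 (r(G, p) = -4 - 6 = -10)
r(-4, T(2))*(-8843) = -10*(-8843) = 88430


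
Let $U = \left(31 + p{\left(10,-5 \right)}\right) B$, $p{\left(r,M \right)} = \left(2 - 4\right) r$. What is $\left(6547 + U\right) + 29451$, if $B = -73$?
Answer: $35195$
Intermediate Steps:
$p{\left(r,M \right)} = - 2 r$
$U = -803$ ($U = \left(31 - 20\right) \left(-73\right) = 11 \left(-73\right) = -803$)
$\left(6547 + U\right) + 29451 = \left(6547 - 803\right) + 29451 = 5744 + 29451 = 35195$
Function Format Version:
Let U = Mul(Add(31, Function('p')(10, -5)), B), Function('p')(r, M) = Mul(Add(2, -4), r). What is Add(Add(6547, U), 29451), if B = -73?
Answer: 35195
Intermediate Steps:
Function('p')(r, M) = Mul(-2, r)
U = -803 (U = Mul(Add(31, Mul(-2, 10)), -73) = Mul(Add(31, -20), -73) = Mul(11, -73) = -803)
Add(Add(6547, U), 29451) = Add(Add(6547, -803), 29451) = Add(5744, 29451) = 35195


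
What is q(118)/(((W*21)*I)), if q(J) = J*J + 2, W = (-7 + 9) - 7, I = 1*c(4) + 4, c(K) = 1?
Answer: -4642/175 ≈ -26.526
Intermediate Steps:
I = 5 (I = 1*1 + 4 = 1 + 4 = 5)
W = -5 (W = 2 - 7 = -5)
q(J) = 2 + J² (q(J) = J² + 2 = 2 + J²)
q(118)/(((W*21)*I)) = (2 + 118²)/((-5*21*5)) = (2 + 13924)/((-105*5)) = 13926/(-525) = 13926*(-1/525) = -4642/175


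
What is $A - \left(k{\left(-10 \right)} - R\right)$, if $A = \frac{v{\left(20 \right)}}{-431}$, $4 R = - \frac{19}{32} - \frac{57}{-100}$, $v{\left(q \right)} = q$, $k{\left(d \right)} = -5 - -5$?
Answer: $- \frac{72189}{1379200} \approx -0.052341$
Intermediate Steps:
$k{\left(d \right)} = 0$ ($k{\left(d \right)} = -5 + 5 = 0$)
$R = - \frac{19}{3200}$ ($R = \frac{- \frac{19}{32} - \frac{57}{-100}}{4} = \frac{\left(-19\right) \frac{1}{32} - - \frac{57}{100}}{4} = \frac{- \frac{19}{32} + \frac{57}{100}}{4} = \frac{1}{4} \left(- \frac{19}{800}\right) = - \frac{19}{3200} \approx -0.0059375$)
$A = - \frac{20}{431}$ ($A = \frac{20}{-431} = 20 \left(- \frac{1}{431}\right) = - \frac{20}{431} \approx -0.046404$)
$A - \left(k{\left(-10 \right)} - R\right) = - \frac{20}{431} - \left(0 - - \frac{19}{3200}\right) = - \frac{20}{431} - \left(0 + \frac{19}{3200}\right) = - \frac{20}{431} - \frac{19}{3200} = - \frac{72189}{1379200}$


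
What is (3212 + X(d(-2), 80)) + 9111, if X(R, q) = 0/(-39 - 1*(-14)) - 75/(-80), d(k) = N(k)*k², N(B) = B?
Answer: 197183/16 ≈ 12324.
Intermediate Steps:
d(k) = k³ (d(k) = k*k² = k³)
X(R, q) = 15/16 (X(R, q) = 0/(-39 + 14) - 75*(-1/80) = 0/(-25) + 15/16 = 0*(-1/25) + 15/16 = 0 + 15/16 = 15/16)
(3212 + X(d(-2), 80)) + 9111 = (3212 + 15/16) + 9111 = 51407/16 + 9111 = 197183/16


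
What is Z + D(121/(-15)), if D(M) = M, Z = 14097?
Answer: 211334/15 ≈ 14089.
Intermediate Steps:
Z + D(121/(-15)) = 14097 + 121/(-15) = 14097 + 121*(-1/15) = 14097 - 121/15 = 211334/15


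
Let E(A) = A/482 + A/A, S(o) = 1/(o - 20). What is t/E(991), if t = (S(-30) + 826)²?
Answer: 411051383641/1841250 ≈ 2.2325e+5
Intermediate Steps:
S(o) = 1/(-20 + o)
E(A) = 1 + A/482 (E(A) = A*(1/482) + 1 = A/482 + 1 = 1 + A/482)
t = 1705607401/2500 (t = (1/(-20 - 30) + 826)² = (1/(-50) + 826)² = (-1/50 + 826)² = (41299/50)² = 1705607401/2500 ≈ 6.8224e+5)
t/E(991) = 1705607401/(2500*(1 + (1/482)*991)) = 1705607401/(2500*(1 + 991/482)) = 1705607401/(2500*(1473/482)) = (1705607401/2500)*(482/1473) = 411051383641/1841250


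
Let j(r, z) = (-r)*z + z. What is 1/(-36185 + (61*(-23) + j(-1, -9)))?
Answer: -1/37606 ≈ -2.6592e-5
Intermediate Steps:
j(r, z) = z - r*z (j(r, z) = -r*z + z = z - r*z)
1/(-36185 + (61*(-23) + j(-1, -9))) = 1/(-36185 + (61*(-23) - 9*(1 - 1*(-1)))) = 1/(-36185 + (-1403 - 9*(1 + 1))) = 1/(-36185 + (-1403 - 9*2)) = 1/(-36185 + (-1403 - 18)) = 1/(-36185 - 1421) = 1/(-37606) = -1/37606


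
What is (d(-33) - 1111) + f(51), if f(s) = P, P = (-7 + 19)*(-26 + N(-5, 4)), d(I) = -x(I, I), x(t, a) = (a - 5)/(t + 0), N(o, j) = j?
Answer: -45413/33 ≈ -1376.2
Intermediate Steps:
x(t, a) = (-5 + a)/t
d(I) = -(-5 + I)/I
P = -264 (P = (-7 + 19)*(-26 + 4) = 12*(-22) = -264)
f(s) = -264
(d(-33) - 1111) + f(51) = ((5 - 1*(-33))/(-33) - 1111) - 264 = (-(5 + 33)/33 - 1111) - 264 = (-1/33*38 - 1111) - 264 = (-38/33 - 1111) - 264 = -36701/33 - 264 = -45413/33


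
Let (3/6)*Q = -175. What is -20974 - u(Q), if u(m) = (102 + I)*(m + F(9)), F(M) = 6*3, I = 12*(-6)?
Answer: -11014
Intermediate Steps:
Q = -350 (Q = 2*(-175) = -350)
I = -72
F(M) = 18
u(m) = 540 + 30*m (u(m) = (102 - 72)*(m + 18) = 30*(18 + m) = 540 + 30*m)
-20974 - u(Q) = -20974 - (540 + 30*(-350)) = -20974 - (540 - 10500) = -20974 - 1*(-9960) = -20974 + 9960 = -11014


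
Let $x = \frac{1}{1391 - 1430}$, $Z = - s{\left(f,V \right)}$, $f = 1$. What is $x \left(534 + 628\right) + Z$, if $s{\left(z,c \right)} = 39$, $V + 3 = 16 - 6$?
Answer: $- \frac{2683}{39} \approx -68.795$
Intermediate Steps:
$V = 7$ ($V = -3 + \left(16 - 6\right) = -3 + 10 = 7$)
$Z = -39$ ($Z = \left(-1\right) 39 = -39$)
$x = - \frac{1}{39}$ ($x = \frac{1}{-39} = - \frac{1}{39} \approx -0.025641$)
$x \left(534 + 628\right) + Z = - \frac{534 + 628}{39} - 39 = \left(- \frac{1}{39}\right) 1162 - 39 = - \frac{1162}{39} - 39 = - \frac{2683}{39}$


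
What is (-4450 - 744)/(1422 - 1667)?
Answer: 106/5 ≈ 21.200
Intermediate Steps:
(-4450 - 744)/(1422 - 1667) = -5194/(-245) = -5194*(-1/245) = 106/5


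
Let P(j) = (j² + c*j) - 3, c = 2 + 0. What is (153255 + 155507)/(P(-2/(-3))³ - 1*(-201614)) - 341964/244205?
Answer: 941447901798/7178419406275 ≈ 0.13115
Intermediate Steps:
c = 2
P(j) = -3 + j² + 2*j (P(j) = (j² + 2*j) - 3 = -3 + j² + 2*j)
(153255 + 155507)/(P(-2/(-3))³ - 1*(-201614)) - 341964/244205 = (153255 + 155507)/((-3 + (-2/(-3))² + 2*(-2/(-3)))³ - 1*(-201614)) - 341964/244205 = 308762/((-3 + (-2*(-⅓))² + 2*(-2*(-⅓)))³ + 201614) - 341964*1/244205 = 308762/((-3 + (⅔)² + 2*(⅔))³ + 201614) - 341964/244205 = 308762/((-3 + 4/9 + 4/3)³ + 201614) - 341964/244205 = 308762/((-11/9)³ + 201614) - 341964/244205 = 308762/(-1331/729 + 201614) - 341964/244205 = 308762/(146975275/729) - 341964/244205 = 308762*(729/146975275) - 341964/244205 = 225087498/146975275 - 341964/244205 = 941447901798/7178419406275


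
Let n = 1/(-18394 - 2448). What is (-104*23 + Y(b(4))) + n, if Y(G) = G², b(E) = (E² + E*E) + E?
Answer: -22842833/20842 ≈ -1096.0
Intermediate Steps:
b(E) = E + 2*E² (b(E) = (E² + E²) + E = 2*E² + E = E + 2*E²)
n = -1/20842 (n = 1/(-20842) = -1/20842 ≈ -4.7980e-5)
(-104*23 + Y(b(4))) + n = (-104*23 + (4*(1 + 2*4))²) - 1/20842 = (-2392 + (4*(1 + 8))²) - 1/20842 = (-2392 + (4*9)²) - 1/20842 = (-2392 + 36²) - 1/20842 = (-2392 + 1296) - 1/20842 = -1096 - 1/20842 = -22842833/20842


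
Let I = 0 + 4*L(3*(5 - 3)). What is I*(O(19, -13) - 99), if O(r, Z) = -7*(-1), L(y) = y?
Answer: -2208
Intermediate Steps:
O(r, Z) = 7
I = 24 (I = 0 + 4*(3*(5 - 3)) = 0 + 4*(3*2) = 0 + 4*6 = 0 + 24 = 24)
I*(O(19, -13) - 99) = 24*(7 - 99) = 24*(-92) = -2208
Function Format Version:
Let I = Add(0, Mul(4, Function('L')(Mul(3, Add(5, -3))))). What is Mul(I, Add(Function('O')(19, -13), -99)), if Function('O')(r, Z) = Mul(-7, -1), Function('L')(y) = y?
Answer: -2208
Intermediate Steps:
Function('O')(r, Z) = 7
I = 24 (I = Add(0, Mul(4, Mul(3, Add(5, -3)))) = Add(0, Mul(4, Mul(3, 2))) = Add(0, Mul(4, 6)) = Add(0, 24) = 24)
Mul(I, Add(Function('O')(19, -13), -99)) = Mul(24, Add(7, -99)) = Mul(24, -92) = -2208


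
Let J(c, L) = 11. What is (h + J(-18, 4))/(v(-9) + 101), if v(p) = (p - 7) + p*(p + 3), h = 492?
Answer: 503/139 ≈ 3.6187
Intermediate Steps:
v(p) = -7 + p + p*(3 + p) (v(p) = (-7 + p) + p*(3 + p) = -7 + p + p*(3 + p))
(h + J(-18, 4))/(v(-9) + 101) = (492 + 11)/((-7 + (-9)² + 4*(-9)) + 101) = 503/((-7 + 81 - 36) + 101) = 503/(38 + 101) = 503/139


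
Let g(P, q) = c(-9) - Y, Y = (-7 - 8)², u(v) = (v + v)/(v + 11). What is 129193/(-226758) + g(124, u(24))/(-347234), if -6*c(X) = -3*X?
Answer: -44808161201/78738087372 ≈ -0.56908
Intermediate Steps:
u(v) = 2*v/(11 + v) (u(v) = (2*v)/(11 + v) = 2*v/(11 + v))
c(X) = X/2 (c(X) = -(-1)*X/2 = X/2)
Y = 225 (Y = (-15)² = 225)
g(P, q) = -459/2 (g(P, q) = (½)*(-9) - 1*225 = -9/2 - 225 = -459/2)
129193/(-226758) + g(124, u(24))/(-347234) = 129193/(-226758) - 459/2/(-347234) = 129193*(-1/226758) - 459/2*(-1/347234) = -129193/226758 + 459/694468 = -44808161201/78738087372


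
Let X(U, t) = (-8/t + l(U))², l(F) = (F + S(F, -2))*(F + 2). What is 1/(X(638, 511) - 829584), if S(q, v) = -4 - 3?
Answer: 261121/42585154174218160 ≈ 6.1317e-12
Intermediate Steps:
S(q, v) = -7
l(F) = (-7 + F)*(2 + F) (l(F) = (F - 7)*(F + 2) = (-7 + F)*(2 + F))
X(U, t) = (-14 + U² - 8/t - 5*U)² (X(U, t) = (-8/t + (-14 + U² - 5*U))² = (-14 + U² - 8/t - 5*U)²)
1/(X(638, 511) - 829584) = 1/((-8 + 511*(-14 + 638² - 5*638))²/511² - 829584) = 1/((-8 + 511*(-14 + 407044 - 3190))²/261121 - 829584) = 1/((-8 + 511*403840)²/261121 - 829584) = 1/((-8 + 206362240)²/261121 - 829584) = 1/((1/261121)*206362232² - 829584) = 1/((1/261121)*42585370796021824 - 829584) = 1/(42585370796021824/261121 - 829584) = 1/(42585154174218160/261121) = 261121/42585154174218160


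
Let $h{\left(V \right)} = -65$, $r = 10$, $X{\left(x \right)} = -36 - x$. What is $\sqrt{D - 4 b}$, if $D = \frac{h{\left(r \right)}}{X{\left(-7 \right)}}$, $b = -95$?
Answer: $\frac{\sqrt{321465}}{29} \approx 19.551$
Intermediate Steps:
$D = \frac{65}{29}$ ($D = - \frac{65}{-36 - -7} = - \frac{65}{-36 + 7} = - \frac{65}{-29} = \left(-65\right) \left(- \frac{1}{29}\right) = \frac{65}{29} \approx 2.2414$)
$\sqrt{D - 4 b} = \sqrt{\frac{65}{29} - -380} = \sqrt{\frac{65}{29} + 380} = \sqrt{\frac{11085}{29}} = \frac{\sqrt{321465}}{29}$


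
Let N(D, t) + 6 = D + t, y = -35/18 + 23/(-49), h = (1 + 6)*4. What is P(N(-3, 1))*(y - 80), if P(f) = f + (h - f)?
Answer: -145378/63 ≈ -2307.6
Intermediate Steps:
h = 28 (h = 7*4 = 28)
y = -2129/882 (y = -35*1/18 + 23*(-1/49) = -35/18 - 23/49 = -2129/882 ≈ -2.4138)
N(D, t) = -6 + D + t (N(D, t) = -6 + (D + t) = -6 + D + t)
P(f) = 28 (P(f) = f + (28 - f) = 28)
P(N(-3, 1))*(y - 80) = 28*(-2129/882 - 80) = 28*(-72689/882) = -145378/63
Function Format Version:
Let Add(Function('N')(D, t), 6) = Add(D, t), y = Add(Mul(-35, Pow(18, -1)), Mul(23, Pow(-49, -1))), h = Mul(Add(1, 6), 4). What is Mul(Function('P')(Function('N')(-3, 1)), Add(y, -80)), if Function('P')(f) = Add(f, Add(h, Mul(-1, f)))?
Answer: Rational(-145378, 63) ≈ -2307.6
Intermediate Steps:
h = 28 (h = Mul(7, 4) = 28)
y = Rational(-2129, 882) (y = Add(Mul(-35, Rational(1, 18)), Mul(23, Rational(-1, 49))) = Add(Rational(-35, 18), Rational(-23, 49)) = Rational(-2129, 882) ≈ -2.4138)
Function('N')(D, t) = Add(-6, D, t) (Function('N')(D, t) = Add(-6, Add(D, t)) = Add(-6, D, t))
Function('P')(f) = 28 (Function('P')(f) = Add(f, Add(28, Mul(-1, f))) = 28)
Mul(Function('P')(Function('N')(-3, 1)), Add(y, -80)) = Mul(28, Add(Rational(-2129, 882), -80)) = Mul(28, Rational(-72689, 882)) = Rational(-145378, 63)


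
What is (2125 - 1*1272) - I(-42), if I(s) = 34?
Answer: 819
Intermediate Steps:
(2125 - 1*1272) - I(-42) = (2125 - 1*1272) - 1*34 = (2125 - 1272) - 34 = 853 - 34 = 819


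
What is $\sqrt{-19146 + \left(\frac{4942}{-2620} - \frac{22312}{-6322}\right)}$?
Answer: $\frac{i \sqrt{328270885934331210}}{4140910} \approx 138.36 i$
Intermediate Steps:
$\sqrt{-19146 + \left(\frac{4942}{-2620} - \frac{22312}{-6322}\right)} = \sqrt{-19146 + \left(4942 \left(- \frac{1}{2620}\right) - - \frac{11156}{3161}\right)} = \sqrt{-19146 + \left(- \frac{2471}{1310} + \frac{11156}{3161}\right)} = \sqrt{-19146 + \frac{6803529}{4140910}} = \sqrt{- \frac{79275059331}{4140910}} = \frac{i \sqrt{328270885934331210}}{4140910}$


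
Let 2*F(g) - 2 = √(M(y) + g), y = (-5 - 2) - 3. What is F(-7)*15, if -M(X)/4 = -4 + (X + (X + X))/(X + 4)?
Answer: 15 + 15*I*√11/2 ≈ 15.0 + 24.875*I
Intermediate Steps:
y = -10 (y = -7 - 3 = -10)
M(X) = 16 - 12*X/(4 + X) (M(X) = -4*(-4 + (X + (X + X))/(X + 4)) = -4*(-4 + (X + 2*X)/(4 + X)) = -4*(-4 + (3*X)/(4 + X)) = -4*(-4 + 3*X/(4 + X)) = 16 - 12*X/(4 + X))
F(g) = 1 + √(-4 + g)/2 (F(g) = 1 + √(4*(16 - 10)/(4 - 10) + g)/2 = 1 + √(4*6/(-6) + g)/2 = 1 + √(4*(-⅙)*6 + g)/2 = 1 + √(-4 + g)/2)
F(-7)*15 = (1 + √(-4 - 7)/2)*15 = (1 + √(-11)/2)*15 = (1 + (I*√11)/2)*15 = (1 + I*√11/2)*15 = 15 + 15*I*√11/2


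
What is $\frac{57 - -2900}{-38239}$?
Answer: $- \frac{2957}{38239} \approx -0.077329$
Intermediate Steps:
$\frac{57 - -2900}{-38239} = \left(57 + 2900\right) \left(- \frac{1}{38239}\right) = 2957 \left(- \frac{1}{38239}\right) = - \frac{2957}{38239}$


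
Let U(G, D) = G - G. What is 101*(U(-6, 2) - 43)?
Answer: -4343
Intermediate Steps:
U(G, D) = 0
101*(U(-6, 2) - 43) = 101*(0 - 43) = 101*(-43) = -4343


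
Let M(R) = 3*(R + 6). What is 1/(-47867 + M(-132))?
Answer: -1/48245 ≈ -2.0728e-5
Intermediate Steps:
M(R) = 18 + 3*R (M(R) = 3*(6 + R) = 18 + 3*R)
1/(-47867 + M(-132)) = 1/(-47867 + (18 + 3*(-132))) = 1/(-47867 + (18 - 396)) = 1/(-47867 - 378) = 1/(-48245) = -1/48245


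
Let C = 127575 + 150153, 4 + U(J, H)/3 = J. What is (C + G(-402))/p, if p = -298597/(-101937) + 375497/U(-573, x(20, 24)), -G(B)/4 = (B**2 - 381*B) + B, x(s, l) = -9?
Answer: 28812648809736/6293361047 ≈ 4578.3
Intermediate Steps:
G(B) = -4*B**2 + 1520*B (G(B) = -4*((B**2 - 381*B) + B) = -4*(B**2 - 380*B) = -4*B**2 + 1520*B)
U(J, H) = -12 + 3*J
C = 277728
p = -12586722094/58817649 (p = -298597/(-101937) + 375497/(-12 + 3*(-573)) = -298597*(-1/101937) + 375497/(-12 - 1719) = 298597/101937 + 375497/(-1731) = 298597/101937 + 375497*(-1/1731) = 298597/101937 - 375497/1731 = -12586722094/58817649 ≈ -214.00)
(C + G(-402))/p = (277728 + 4*(-402)*(380 - 1*(-402)))/(-12586722094/58817649) = (277728 + 4*(-402)*(380 + 402))*(-58817649/12586722094) = (277728 + 4*(-402)*782)*(-58817649/12586722094) = (277728 - 1257456)*(-58817649/12586722094) = -979728*(-58817649/12586722094) = 28812648809736/6293361047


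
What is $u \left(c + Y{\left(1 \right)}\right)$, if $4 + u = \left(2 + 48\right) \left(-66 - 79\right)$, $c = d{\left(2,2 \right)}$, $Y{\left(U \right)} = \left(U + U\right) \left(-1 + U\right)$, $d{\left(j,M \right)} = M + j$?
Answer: $-29016$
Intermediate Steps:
$Y{\left(U \right)} = 2 U \left(-1 + U\right)$
$c = 4$ ($c = 2 + 2 = 4$)
$u = -7254$ ($u = -4 + \left(2 + 48\right) \left(-66 - 79\right) = -4 + 50 \left(-145\right) = -4 - 7250 = -7254$)
$u \left(c + Y{\left(1 \right)}\right) = - 7254 \left(4 + 2 \cdot 1 \left(-1 + 1\right)\right) = - 7254 \left(4 + 2 \cdot 1 \cdot 0\right) = - 7254 \left(4 + 0\right) = \left(-7254\right) 4 = -29016$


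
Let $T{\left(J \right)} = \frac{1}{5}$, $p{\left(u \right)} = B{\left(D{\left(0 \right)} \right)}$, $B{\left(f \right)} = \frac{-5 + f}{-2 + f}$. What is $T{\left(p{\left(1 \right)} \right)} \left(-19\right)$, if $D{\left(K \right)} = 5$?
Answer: $- \frac{19}{5} \approx -3.8$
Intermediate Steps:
$B{\left(f \right)} = \frac{-5 + f}{-2 + f}$
$p{\left(u \right)} = 0$ ($p{\left(u \right)} = \frac{-5 + 5}{-2 + 5} = \frac{1}{3} \cdot 0 = 0$)
$T{\left(J \right)} = \frac{1}{5}$
$T{\left(p{\left(1 \right)} \right)} \left(-19\right) = \frac{1}{5} \left(-19\right) = - \frac{19}{5}$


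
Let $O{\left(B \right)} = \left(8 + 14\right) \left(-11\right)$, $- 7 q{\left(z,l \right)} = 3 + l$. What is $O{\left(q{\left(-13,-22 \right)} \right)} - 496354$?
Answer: $-496596$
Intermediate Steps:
$q{\left(z,l \right)} = - \frac{3}{7} - \frac{l}{7}$ ($q{\left(z,l \right)} = - \frac{3 + l}{7} = - \frac{3}{7} - \frac{l}{7}$)
$O{\left(B \right)} = -242$ ($O{\left(B \right)} = 22 \left(-11\right) = -242$)
$O{\left(q{\left(-13,-22 \right)} \right)} - 496354 = -242 - 496354 = -496596$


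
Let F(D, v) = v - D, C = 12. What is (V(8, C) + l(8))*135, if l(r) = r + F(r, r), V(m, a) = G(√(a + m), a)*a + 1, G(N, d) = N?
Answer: 1215 + 3240*√5 ≈ 8459.9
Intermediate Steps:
V(m, a) = 1 + a*√(a + m) (V(m, a) = √(a + m)*a + 1 = a*√(a + m) + 1 = 1 + a*√(a + m))
l(r) = r (l(r) = r + (r - r) = r + 0 = r)
(V(8, C) + l(8))*135 = ((1 + 12*√(12 + 8)) + 8)*135 = ((1 + 12*√20) + 8)*135 = ((1 + 12*(2*√5)) + 8)*135 = ((1 + 24*√5) + 8)*135 = (9 + 24*√5)*135 = 1215 + 3240*√5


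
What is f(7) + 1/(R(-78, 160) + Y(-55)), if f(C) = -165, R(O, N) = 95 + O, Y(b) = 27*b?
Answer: -242221/1468 ≈ -165.00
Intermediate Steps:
f(7) + 1/(R(-78, 160) + Y(-55)) = -165 + 1/((95 - 78) + 27*(-55)) = -165 + 1/(17 - 1485) = -165 + 1/(-1468) = -165 - 1/1468 = -242221/1468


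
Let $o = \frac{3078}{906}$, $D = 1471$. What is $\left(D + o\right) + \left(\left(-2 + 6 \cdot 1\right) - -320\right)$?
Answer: $\frac{271558}{151} \approx 1798.4$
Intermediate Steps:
$o = \frac{513}{151}$ ($o = 3078 \cdot \frac{1}{906} = \frac{513}{151} \approx 3.3974$)
$\left(D + o\right) + \left(\left(-2 + 6 \cdot 1\right) - -320\right) = \left(1471 + \frac{513}{151}\right) + \left(\left(-2 + 6 \cdot 1\right) - -320\right) = \frac{222634}{151} + \left(\left(-2 + 6\right) + 320\right) = \frac{222634}{151} + \left(4 + 320\right) = \frac{222634}{151} + 324 = \frac{271558}{151}$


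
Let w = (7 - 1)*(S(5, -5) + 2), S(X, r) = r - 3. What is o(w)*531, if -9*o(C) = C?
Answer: 2124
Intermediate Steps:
S(X, r) = -3 + r
w = -36 (w = (7 - 1)*((-3 - 5) + 2) = 6*(-8 + 2) = 6*(-6) = -36)
o(C) = -C/9
o(w)*531 = -1/9*(-36)*531 = 4*531 = 2124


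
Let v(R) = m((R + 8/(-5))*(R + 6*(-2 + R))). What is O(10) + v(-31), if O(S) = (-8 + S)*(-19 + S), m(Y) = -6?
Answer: -24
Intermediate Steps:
O(S) = (-19 + S)*(-8 + S)
v(R) = -6
O(10) + v(-31) = (152 + 10² - 27*10) - 6 = (152 + 100 - 270) - 6 = -18 - 6 = -24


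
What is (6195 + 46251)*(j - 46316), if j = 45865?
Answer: -23653146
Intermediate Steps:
(6195 + 46251)*(j - 46316) = (6195 + 46251)*(45865 - 46316) = 52446*(-451) = -23653146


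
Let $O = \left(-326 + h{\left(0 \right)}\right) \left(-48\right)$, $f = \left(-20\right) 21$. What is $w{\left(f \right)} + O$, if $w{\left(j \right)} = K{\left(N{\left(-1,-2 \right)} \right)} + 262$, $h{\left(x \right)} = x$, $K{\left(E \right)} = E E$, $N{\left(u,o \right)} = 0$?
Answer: $15910$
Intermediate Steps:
$K{\left(E \right)} = E^{2}$
$f = -420$
$O = 15648$ ($O = \left(-326 + 0\right) \left(-48\right) = \left(-326\right) \left(-48\right) = 15648$)
$w{\left(j \right)} = 262$ ($w{\left(j \right)} = 0^{2} + 262 = 0 + 262 = 262$)
$w{\left(f \right)} + O = 262 + 15648 = 15910$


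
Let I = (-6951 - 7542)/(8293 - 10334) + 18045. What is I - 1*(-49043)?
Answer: 136941101/2041 ≈ 67095.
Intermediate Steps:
I = 36844338/2041 (I = -14493/(-2041) + 18045 = -14493*(-1/2041) + 18045 = 14493/2041 + 18045 = 36844338/2041 ≈ 18052.)
I - 1*(-49043) = 36844338/2041 - 1*(-49043) = 36844338/2041 + 49043 = 136941101/2041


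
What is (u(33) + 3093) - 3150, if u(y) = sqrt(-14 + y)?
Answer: -57 + sqrt(19) ≈ -52.641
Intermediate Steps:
(u(33) + 3093) - 3150 = (sqrt(-14 + 33) + 3093) - 3150 = (sqrt(19) + 3093) - 3150 = (3093 + sqrt(19)) - 3150 = -57 + sqrt(19)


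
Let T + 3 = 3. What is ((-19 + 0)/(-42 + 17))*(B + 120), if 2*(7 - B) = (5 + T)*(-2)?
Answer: 2508/25 ≈ 100.32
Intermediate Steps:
T = 0 (T = -3 + 3 = 0)
B = 12 (B = 7 - (5 + 0)*(-2)/2 = 7 - 5*(-2)/2 = 7 - ½*(-10) = 7 + 5 = 12)
((-19 + 0)/(-42 + 17))*(B + 120) = ((-19 + 0)/(-42 + 17))*(12 + 120) = -19/(-25)*132 = -19*(-1/25)*132 = (19/25)*132 = 2508/25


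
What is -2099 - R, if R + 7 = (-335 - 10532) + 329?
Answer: 8446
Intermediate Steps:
R = -10545 (R = -7 + ((-335 - 10532) + 329) = -7 + (-10867 + 329) = -7 - 10538 = -10545)
-2099 - R = -2099 - 1*(-10545) = -2099 + 10545 = 8446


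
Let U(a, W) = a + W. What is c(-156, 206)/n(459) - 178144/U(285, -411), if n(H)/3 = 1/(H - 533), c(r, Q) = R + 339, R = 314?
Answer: -925690/63 ≈ -14693.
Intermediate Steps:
U(a, W) = W + a
c(r, Q) = 653 (c(r, Q) = 314 + 339 = 653)
n(H) = 3/(-533 + H) (n(H) = 3/(H - 533) = 3/(-533 + H))
c(-156, 206)/n(459) - 178144/U(285, -411) = 653/((3/(-533 + 459))) - 178144/(-411 + 285) = 653/((3/(-74))) - 178144/(-126) = 653/((3*(-1/74))) - 178144*(-1/126) = 653/(-3/74) + 89072/63 = 653*(-74/3) + 89072/63 = -48322/3 + 89072/63 = -925690/63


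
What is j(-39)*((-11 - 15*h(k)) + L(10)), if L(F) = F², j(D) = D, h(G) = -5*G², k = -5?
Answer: -76596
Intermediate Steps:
j(-39)*((-11 - 15*h(k)) + L(10)) = -39*((-11 - (-75)*(-5)²) + 10²) = -39*((-11 - (-75)*25) + 100) = -39*((-11 - 15*(-125)) + 100) = -39*((-11 + 1875) + 100) = -39*(1864 + 100) = -39*1964 = -76596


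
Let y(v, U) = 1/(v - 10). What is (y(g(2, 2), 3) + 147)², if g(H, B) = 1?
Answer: 1747684/81 ≈ 21576.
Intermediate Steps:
y(v, U) = 1/(-10 + v)
(y(g(2, 2), 3) + 147)² = (1/(-10 + 1) + 147)² = (1/(-9) + 147)² = (-⅑ + 147)² = (1322/9)² = 1747684/81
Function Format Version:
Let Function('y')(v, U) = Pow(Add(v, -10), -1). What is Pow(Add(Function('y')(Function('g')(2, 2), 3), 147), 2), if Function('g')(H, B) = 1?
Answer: Rational(1747684, 81) ≈ 21576.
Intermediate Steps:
Function('y')(v, U) = Pow(Add(-10, v), -1)
Pow(Add(Function('y')(Function('g')(2, 2), 3), 147), 2) = Pow(Add(Pow(Add(-10, 1), -1), 147), 2) = Pow(Add(Pow(-9, -1), 147), 2) = Pow(Add(Rational(-1, 9), 147), 2) = Pow(Rational(1322, 9), 2) = Rational(1747684, 81)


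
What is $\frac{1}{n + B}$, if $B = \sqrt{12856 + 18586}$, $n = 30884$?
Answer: $\frac{15442}{476895007} - \frac{\sqrt{31442}}{953790014} \approx 3.2194 \cdot 10^{-5}$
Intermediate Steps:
$B = \sqrt{31442} \approx 177.32$
$\frac{1}{n + B} = \frac{1}{30884 + \sqrt{31442}}$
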